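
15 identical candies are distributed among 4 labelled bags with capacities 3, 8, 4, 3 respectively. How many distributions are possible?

Ignoring the caps, the number of non-negative solutions to x_1+…+x_4 = 15 is C(18,3) = 816.
Subtract solutions that violate a single cap (substitute x_i' = x_i − (cap_i+1)): x_1 ≥ 4 gives C(14,3) = 364; x_2 ≥ 9 gives C(9,3) = 84; x_3 ≥ 5 gives C(13,3) = 286; x_4 ≥ 4 gives C(14,3) = 364. Together 1098.
Add back pairs where two caps are both exceeded: 10 + 84 + 120 + 4 + 10 + 84 = 312.
Subtract triples: 0 + 0 + 10 + 0 = 10.
By inclusion–exclusion the count is 816 − 1098 + 312 − 10 = 20.

20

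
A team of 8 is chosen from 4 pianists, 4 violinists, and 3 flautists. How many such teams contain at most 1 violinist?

Split by how many violinists are chosen (0 through 1).
Sum: C(4,0)·C(7,8) + C(4,1)·C(7,7) = 0 + 4 = 4.

4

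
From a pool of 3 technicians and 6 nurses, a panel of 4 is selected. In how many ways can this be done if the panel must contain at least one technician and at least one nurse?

111

With no constraint there are C(9,4) = 126 possible selections.
Selections missing a whole group: no technicians → C(6,4) = 15; no nurses → C(3,4) = 0.
Both groups omitted at once is impossible, so 126 − 15 = 111.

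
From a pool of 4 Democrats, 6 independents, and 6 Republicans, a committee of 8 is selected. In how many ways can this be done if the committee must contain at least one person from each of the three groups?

With no constraint there are C(16,8) = 12870 possible selections.
Selections missing a whole group: no Democrats → C(12,8) = 495; no independents → C(10,8) = 45; no Republicans → C(10,8) = 45.
Add back selections omitting two groups (i.e. drawn from a single group): C(4,8) + C(6,8) + C(6,8) = 0.
By inclusion–exclusion: 12870 − 585 + 0 = 12285.

12285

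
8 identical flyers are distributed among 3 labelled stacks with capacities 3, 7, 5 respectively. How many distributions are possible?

Ignoring the caps, the number of non-negative solutions to x_1+…+x_3 = 8 is C(10,2) = 45.
Subtract solutions that violate a single cap (substitute x_i' = x_i − (cap_i+1)): x_1 ≥ 4 gives C(6,2) = 15; x_2 ≥ 8 gives C(2,2) = 1; x_3 ≥ 6 gives C(4,2) = 6. Together 22.
No two caps can be exceeded simultaneously, so the pair terms are all 0.
By inclusion–exclusion the count is 45 − 22 + 0 = 23.

23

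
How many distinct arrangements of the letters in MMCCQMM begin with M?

60

With the first slot taken by M, it remains to arrange the other 6 letters (MCCQMM).
Those 6 letters have C appearing twice and M appearing 3 times, giving (6)!/(3!·2!) = 60.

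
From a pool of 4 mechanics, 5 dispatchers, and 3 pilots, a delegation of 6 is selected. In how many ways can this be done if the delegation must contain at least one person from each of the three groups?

With no constraint there are C(12,6) = 924 possible selections.
Selections missing a whole group: no mechanics → C(8,6) = 28; no dispatchers → C(7,6) = 7; no pilots → C(9,6) = 84.
Add back selections omitting two groups (i.e. drawn from a single group): C(4,6) + C(5,6) + C(3,6) = 0.
By inclusion–exclusion: 924 − 119 + 0 = 805.

805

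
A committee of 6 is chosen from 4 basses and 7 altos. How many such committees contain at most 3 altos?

Split by how many altos are chosen (0 through 3).
Sum: C(7,0)·C(4,6) + C(7,1)·C(4,5) + C(7,2)·C(4,4) + C(7,3)·C(4,3) = 0 + 0 + 21 + 140 = 161.

161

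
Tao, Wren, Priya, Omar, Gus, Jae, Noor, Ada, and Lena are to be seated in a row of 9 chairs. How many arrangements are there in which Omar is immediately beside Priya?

Treat {Omar, Priya} as a single unit. There are 8 units to order, and the pair itself can be ordered 2 ways.
So the count is 2·(8)! = 80640.

80640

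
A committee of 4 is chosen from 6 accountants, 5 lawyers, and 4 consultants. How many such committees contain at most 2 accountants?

Split by how many accountants are chosen (0 through 2).
Sum: C(6,0)·C(9,4) + C(6,1)·C(9,3) + C(6,2)·C(9,2) = 126 + 504 + 540 = 1170.

1170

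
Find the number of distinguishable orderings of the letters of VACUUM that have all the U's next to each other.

Treat the 2 copies of U as a single block. The multiset to arrange is then {UU, A, C, M, V}, 5 items in all.
All 5 items are distinct, so there are (5)! = 120 arrangements.

120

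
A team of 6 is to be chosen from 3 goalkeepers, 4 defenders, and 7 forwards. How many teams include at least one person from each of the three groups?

With no constraint there are C(14,6) = 3003 possible selections.
Subtract selections that omit an entire group: no goalkeepers → C(11,6) = 462; no defenders → C(10,6) = 210; no forwards → C(7,6) = 7.
Add back selections omitting two groups (i.e. drawn from a single group): C(3,6) + C(4,6) + C(7,6) = 7.
By inclusion–exclusion: 3003 − 679 + 7 = 2331.

2331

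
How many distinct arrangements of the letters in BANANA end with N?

Fix N in the last position and arrange the remaining 5 letters.
Those 5 letters have A appearing 3 times, giving (5)!/(3!) = 20.

20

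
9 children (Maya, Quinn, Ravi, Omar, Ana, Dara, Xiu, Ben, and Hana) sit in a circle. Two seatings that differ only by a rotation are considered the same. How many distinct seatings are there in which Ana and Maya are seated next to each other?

10080

Treat {Ana, Maya} as one unit (2 internal orders) and seat the resulting 8 units around the table: (7)! circular arrangements.
So 2 × (7)! = 2 × 5040 = 10080.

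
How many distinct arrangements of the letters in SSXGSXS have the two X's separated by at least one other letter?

Total arrangements of SSXGSXS: 7!/(4!·2!) = 105.
Arrangements with the X's together: treat XX as one letter, giving (6)!/(4!) = 30.
Hence 105 − 30 = 75.

75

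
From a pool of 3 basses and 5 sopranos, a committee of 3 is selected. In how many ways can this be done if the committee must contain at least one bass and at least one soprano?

With no constraint there are C(8,3) = 56 possible selections.
Selections missing a whole group: no basses → C(5,3) = 10; no sopranos → C(3,3) = 1.
Both groups omitted at once is impossible, so 56 − 11 = 45.

45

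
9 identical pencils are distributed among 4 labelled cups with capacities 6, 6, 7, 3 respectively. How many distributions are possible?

140

Without the upper bounds there are C(12,3) = 220 ways to split 9 among 4 cups.
Subtract solutions that violate a single cap (substitute x_i' = x_i − (cap_i+1)): x_1 ≥ 7 gives C(5,3) = 10; x_2 ≥ 7 gives C(5,3) = 10; x_3 ≥ 8 gives C(4,3) = 4; x_4 ≥ 4 gives C(8,3) = 56. Together 80.
No two caps can be exceeded simultaneously, so the pair terms are all 0.
By inclusion–exclusion the count is 220 − 80 + 0 = 140.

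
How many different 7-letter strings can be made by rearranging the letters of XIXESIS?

630

The 7 letters of XIXESIS have repeats: I appearing twice, S appearing twice, and X appearing twice.
So there are 7! / (2!·2!·2!) = 630 distinguishable arrangements.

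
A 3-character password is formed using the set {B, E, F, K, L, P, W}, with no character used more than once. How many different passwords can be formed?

210

With no repetition, fill the 3 characters in order: 7 choices, then 6, down to 5.
7 × 6 × 5 = 210.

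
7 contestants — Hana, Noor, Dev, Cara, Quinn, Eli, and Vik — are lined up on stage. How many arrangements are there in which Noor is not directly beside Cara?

3600

Of the 7! = 5040 arrangements, those with Noor and Cara adjacent number 2 × 6! = 1440 (treat the pair as a block with 2 internal orders).
Complementary counting: 5040 − 1440 = 3600.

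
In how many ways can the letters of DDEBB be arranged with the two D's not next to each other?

18

Total arrangements of DDEBB: 5!/(2!·2!) = 30.
If the two D's are adjacent, glue them into one block, leaving 4 items to arrange: (4)!/(2!) = 12 ways.
Hence 30 − 12 = 18.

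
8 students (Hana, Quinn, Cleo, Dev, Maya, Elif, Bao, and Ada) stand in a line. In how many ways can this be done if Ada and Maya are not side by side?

Of the 8! = 40320 arrangements, those with Ada and Maya adjacent number 2 × 7! = 10080 (treat the pair as a block with 2 internal orders).
Complementary counting: 40320 − 10080 = 30240.

30240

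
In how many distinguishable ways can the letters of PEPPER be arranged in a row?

The 6 letters of PEPPER have repeats: E appearing twice and P appearing 3 times.
The number of distinct arrangements is 6!/(3!·2!) = 720/12 = 60.

60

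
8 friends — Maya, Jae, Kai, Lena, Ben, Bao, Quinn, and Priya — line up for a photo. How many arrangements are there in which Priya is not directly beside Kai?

30240

There are 8! = 40320 arrangements in all. If Priya and Kai are adjacent, merging them into one block gives 2·(7)! = 10080 arrangements.
So 40320 − 10080 = 30240 arrangements keep them apart.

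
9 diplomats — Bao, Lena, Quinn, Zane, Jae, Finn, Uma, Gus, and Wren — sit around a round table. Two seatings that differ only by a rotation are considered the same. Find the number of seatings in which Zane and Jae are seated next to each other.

10080

Glue Zane and Jae into a block (2 internal orders). Seating 8 units around a circle gives (7)! arrangements.
So 2 × (7)! = 2 × 5040 = 10080.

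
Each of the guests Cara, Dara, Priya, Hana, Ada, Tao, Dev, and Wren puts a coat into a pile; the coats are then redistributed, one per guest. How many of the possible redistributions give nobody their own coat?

Let Aᵢ be the assignments in which guest i gets their own coat. We want the size of the complement of A₁∪…∪A_8.
By inclusion–exclusion this is Σ_{j=0}^{8} (−1)^j C(8,j)·(8−j)!.
Computing: 40320 − 40320 + 20160 − 6720 + 1680 − 336 + 56 − 8 + 1 = 14833.

14833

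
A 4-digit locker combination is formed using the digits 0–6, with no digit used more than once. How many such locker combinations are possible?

840

This is a permutation of 4 out of 7: P(7,4) = 7!/3!.
That product is 7 × 6 × 5 × 4 = 840.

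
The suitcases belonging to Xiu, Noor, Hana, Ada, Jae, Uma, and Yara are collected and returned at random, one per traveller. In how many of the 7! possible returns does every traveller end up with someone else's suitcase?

1854

Let Aᵢ be the assignments in which traveller i gets their own suitcase. We want the size of the complement of A₁∪…∪A_7.
By inclusion–exclusion this is Σ_{j=0}^{7} (−1)^j C(7,j)·(7−j)!.
Computing: 5040 − 5040 + 2520 − 840 + 210 − 42 + 7 − 1 = 1854.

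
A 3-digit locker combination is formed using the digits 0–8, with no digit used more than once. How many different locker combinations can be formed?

With no repetition, fill the 3 digits in order: 9 choices, then 8, down to 7.
That product is 9 × 8 × 7 = 504.

504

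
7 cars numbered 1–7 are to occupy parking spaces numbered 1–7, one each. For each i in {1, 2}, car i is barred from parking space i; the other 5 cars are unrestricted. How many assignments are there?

3720

Let Aᵢ (for i ∈ {1, 2}) be the placements that put car i in its forbidden parking space. Any j of these fix j positions, leaving (7−j)! ways to fill the rest, and there are C(2,j) ways to pick which j.
By inclusion–exclusion, the number of valid placements is Σ_{j=0}^{2} (−1)^j C(2,j)·(7−j)!.
Computing: 5040 − 1440 + 120 = 3720.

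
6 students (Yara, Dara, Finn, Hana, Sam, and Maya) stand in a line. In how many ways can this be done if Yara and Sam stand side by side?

240

Glue Yara and Sam into one block (2 internal orders), leaving 5 units to arrange in a row.
So the count is 2·(5)! = 240.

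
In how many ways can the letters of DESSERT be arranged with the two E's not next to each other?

There are 7!/(2!·2!) = 1260 arrangements of DESSERT in total.
Arrangements with the E's together: treat EE as one letter, giving (6)!/(2!) = 360.
Subtracting, 1260 − 360 = 900 arrangements keep the E's apart.

900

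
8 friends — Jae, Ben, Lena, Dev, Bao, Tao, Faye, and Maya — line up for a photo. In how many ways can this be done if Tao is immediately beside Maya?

Place the 6 others and the Tao-Maya pair as 7 objects in a line; the pair has 2 internal arrangements.
That gives 2 × 7! = 2 × 5040 = 10080.

10080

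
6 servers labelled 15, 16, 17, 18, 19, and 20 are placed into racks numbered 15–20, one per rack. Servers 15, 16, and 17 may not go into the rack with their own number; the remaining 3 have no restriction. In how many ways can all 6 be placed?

426

Let Aᵢ (for i ∈ {15, 16, 17}) be the placements that put server i in its forbidden rack. Any j of these fix j positions, leaving (6−j)! ways to fill the rest, and there are C(3,j) ways to pick which j.
By inclusion–exclusion, the number of valid placements is Σ_{j=0}^{3} (−1)^j C(3,j)·(6−j)!.
Computing: 720 − 360 + 72 − 6 = 426.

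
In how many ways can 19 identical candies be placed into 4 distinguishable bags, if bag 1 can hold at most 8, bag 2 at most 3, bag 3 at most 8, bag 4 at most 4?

34

Without the upper bounds there are C(22,3) = 1540 ways to split 19 among 4 bags.
Subtract solutions that violate a single cap (substitute x_i' = x_i − (cap_i+1)): x_1 ≥ 9 gives C(13,3) = 286; x_2 ≥ 4 gives C(18,3) = 816; x_3 ≥ 9 gives C(13,3) = 286; x_4 ≥ 5 gives C(17,3) = 680. Together 2068.
Add back pairs where two caps are both exceeded: 84 + 4 + 56 + 84 + 286 + 56 = 570.
Subtract triples: 0 + 4 + 0 + 4 = 8.
By inclusion–exclusion the count is 1540 − 2068 + 570 − 8 = 34.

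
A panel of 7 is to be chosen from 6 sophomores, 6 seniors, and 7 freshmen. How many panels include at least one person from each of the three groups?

46165

With no constraint there are C(19,7) = 50388 possible selections.
Selections missing a whole group: no sophomores → C(13,7) = 1716; no seniors → C(13,7) = 1716; no freshmen → C(12,7) = 792.
Add back selections omitting two groups (i.e. drawn from a single group): C(6,7) + C(6,7) + C(7,7) = 1.
By inclusion–exclusion: 50388 − 4224 + 1 = 46165.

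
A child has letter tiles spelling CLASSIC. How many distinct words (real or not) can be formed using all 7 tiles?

1260

CLASSIC has 7 letters with C appearing twice and S appearing twice.
Dividing 7! = 5040 by 2!·2! = 4 for the repeated letters gives 1260.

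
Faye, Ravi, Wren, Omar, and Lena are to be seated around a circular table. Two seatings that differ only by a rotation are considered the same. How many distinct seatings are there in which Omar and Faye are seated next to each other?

Treat {Omar, Faye} as one unit (2 internal orders) and seat the resulting 4 units around the table: (3)! circular arrangements.
So 2 × (3)! = 2 × 6 = 12.

12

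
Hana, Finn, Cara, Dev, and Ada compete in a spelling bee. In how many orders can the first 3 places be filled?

This is an ordered selection of 3 from 5: P(5,3).
That gives 5 × 4 × 3 = 60.

60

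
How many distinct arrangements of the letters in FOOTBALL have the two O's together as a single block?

2520

Treat the 2 copies of O as a single block. The multiset to arrange is then {OO, A, B, F, L, L, T}, 7 items in all.
That gives (7)!/(2!) = 2520 arrangements.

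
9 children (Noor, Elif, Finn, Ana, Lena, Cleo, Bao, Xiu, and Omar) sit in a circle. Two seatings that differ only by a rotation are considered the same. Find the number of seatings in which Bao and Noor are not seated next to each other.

30240

All circular seatings of 9 people number (8)! = 40320.
Seatings with Bao beside Noor: treat them as a block with 2 internal orders, giving 2 × (7)! = 10080.
Subtracting, 40320 − 10080 = 30240.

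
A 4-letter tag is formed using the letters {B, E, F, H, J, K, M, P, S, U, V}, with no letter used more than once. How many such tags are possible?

Choose and order 4 of the 11 symbols: the first letter has 11 options, the next 10, then 9, 8.
That product is 11 × 10 × 9 × 8 = 7920.

7920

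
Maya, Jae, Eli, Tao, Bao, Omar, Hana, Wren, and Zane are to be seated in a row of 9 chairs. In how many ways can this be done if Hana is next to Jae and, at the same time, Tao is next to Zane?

20160

Treat {Hana,Jae} as one block (2 orders) and {Tao,Zane} as another (2 orders).
That leaves 7 units to arrange: 2 × 2 × 7! = 4 × 5040 = 20160.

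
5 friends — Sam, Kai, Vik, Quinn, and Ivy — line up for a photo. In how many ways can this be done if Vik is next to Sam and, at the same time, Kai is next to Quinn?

24

Treat {Vik,Sam} as one block (2 orders) and {Kai,Quinn} as another (2 orders).
That leaves 3 units to arrange: 2 × 2 × 3! = 4 × 6 = 24.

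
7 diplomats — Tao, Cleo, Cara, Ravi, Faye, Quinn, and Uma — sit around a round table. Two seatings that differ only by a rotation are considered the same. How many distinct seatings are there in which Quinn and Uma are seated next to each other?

240

Treat {Quinn, Uma} as one unit (2 internal orders) and seat the resulting 6 units around the table: (5)! circular arrangements.
So 2 × (5)! = 2 × 120 = 240.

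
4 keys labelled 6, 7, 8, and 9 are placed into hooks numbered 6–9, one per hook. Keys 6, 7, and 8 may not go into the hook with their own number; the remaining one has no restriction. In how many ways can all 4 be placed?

11

Let Aᵢ (for i ∈ {6, 7, 8}) be the placements that put key i in its forbidden hook. Any j of these fix j positions, leaving (4−j)! ways to fill the rest, and there are C(3,j) ways to pick which j.
By inclusion–exclusion, the number of valid placements is Σ_{j=0}^{3} (−1)^j C(3,j)·(4−j)!.
Computing: 24 − 18 + 6 − 1 = 11.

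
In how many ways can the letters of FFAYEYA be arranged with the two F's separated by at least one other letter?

Total arrangements of FFAYEYA: 7!/(2!·2!·2!) = 630.
If the two F's are adjacent, glue them into one block, leaving 6 items to arrange: (6)!/(2!·2!) = 180 ways.
Hence 630 − 180 = 450.

450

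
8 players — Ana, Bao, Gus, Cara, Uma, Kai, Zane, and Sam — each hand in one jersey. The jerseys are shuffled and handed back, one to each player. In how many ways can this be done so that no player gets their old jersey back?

14833

This is the derangement count D_8: permutations of 8 items with no fixed point.
By inclusion–exclusion this is Σ_{j=0}^{8} (−1)^j C(8,j)·(8−j)!.
Computing: 40320 − 40320 + 20160 − 6720 + 1680 − 336 + 56 − 8 + 1 = 14833.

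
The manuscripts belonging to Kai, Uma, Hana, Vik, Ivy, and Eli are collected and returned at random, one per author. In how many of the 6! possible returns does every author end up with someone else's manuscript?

265

This is the derangement count D_6: permutations of 6 items with no fixed point.
By inclusion–exclusion this is Σ_{j=0}^{6} (−1)^j C(6,j)·(6−j)!.
Computing: 720 − 720 + 360 − 120 + 30 − 6 + 1 = 265.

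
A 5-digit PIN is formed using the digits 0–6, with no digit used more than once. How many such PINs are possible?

Choose and order 5 of the 7 symbols: the first digit has 7 options, the next 6, and so on down to 3.
7 × 6 × 5 × 4 × 3 = 2520.

2520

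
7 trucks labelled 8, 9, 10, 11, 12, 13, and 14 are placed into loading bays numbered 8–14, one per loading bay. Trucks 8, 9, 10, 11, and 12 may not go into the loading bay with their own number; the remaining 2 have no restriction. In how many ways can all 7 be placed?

2428

Let Aᵢ (for 8 ≤ i ≤ 12) be the placements that put truck i in its forbidden loading bay. Any j of these fix j positions, leaving (7−j)! ways to fill the rest, and there are C(5,j) ways to pick which j.
By inclusion–exclusion, the number of valid placements is Σ_{j=0}^{5} (−1)^j C(5,j)·(7−j)!.
Computing: 5040 − 3600 + 1200 − 240 + 30 − 2 = 2428.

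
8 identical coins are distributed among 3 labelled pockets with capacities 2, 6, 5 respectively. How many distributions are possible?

By stars and bars, unrestricted non-negative solutions to x_1+…+x_3 = 8 number C(8+2,2) = 45.
Subtract solutions that violate a single cap (substitute x_i' = x_i − (cap_i+1)): x_1 ≥ 3 gives C(7,2) = 21; x_2 ≥ 7 gives C(3,2) = 3; x_3 ≥ 6 gives C(4,2) = 6. Together 30.
No two caps can be exceeded simultaneously, so the pair terms are all 0.
By inclusion–exclusion the count is 45 − 30 + 0 = 15.

15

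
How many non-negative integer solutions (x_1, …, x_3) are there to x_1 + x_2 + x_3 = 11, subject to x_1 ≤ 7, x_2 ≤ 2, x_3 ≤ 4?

6

Without the upper bounds there are C(13,2) = 78 ways to split 11 among 3 variables.
Subtract solutions that violate a single cap (substitute x_i' = x_i − (cap_i+1)): x_1 ≥ 8 gives C(5,2) = 10; x_2 ≥ 3 gives C(10,2) = 45; x_3 ≥ 5 gives C(8,2) = 28. Together 83.
Add back pairs where two caps are both exceeded: 1 + 0 + 10 = 11.
By inclusion–exclusion the count is 78 − 83 + 11 = 6.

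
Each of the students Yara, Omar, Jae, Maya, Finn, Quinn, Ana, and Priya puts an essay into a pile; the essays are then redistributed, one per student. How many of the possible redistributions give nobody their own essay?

Count assignments avoiding every fixed point. For any j of the 8 students fixed to their own essay, the other 8−j can be arranged in (8−j)! ways.
By inclusion–exclusion this is Σ_{j=0}^{8} (−1)^j C(8,j)·(8−j)!.
Computing: 40320 − 40320 + 20160 − 6720 + 1680 − 336 + 56 − 8 + 1 = 14833.

14833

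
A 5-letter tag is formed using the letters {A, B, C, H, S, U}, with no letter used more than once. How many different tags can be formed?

Choose and order 5 of the 6 symbols: the first letter has 6 options, the next 5, and so on down to 2.
6 × 5 × 4 × 3 × 2 = 720.

720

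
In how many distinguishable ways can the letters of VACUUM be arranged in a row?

360

Letter multiplicities in VACUUM: A×1, C×1, M×1, U×2, V×1.
The number of distinct arrangements is 6!/(2!) = 720/2 = 360.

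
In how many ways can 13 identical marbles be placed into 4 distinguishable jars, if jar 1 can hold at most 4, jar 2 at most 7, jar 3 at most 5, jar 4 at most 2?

45

By stars and bars, unrestricted non-negative solutions to x_1+…+x_4 = 13 number C(13+3,3) = 560.
Subtract solutions that violate a single cap (substitute x_i' = x_i − (cap_i+1)): x_1 ≥ 5 gives C(11,3) = 165; x_2 ≥ 8 gives C(8,3) = 56; x_3 ≥ 6 gives C(10,3) = 120; x_4 ≥ 3 gives C(13,3) = 286. Together 627.
Add back pairs where two caps are both exceeded: 1 + 10 + 56 + 0 + 10 + 35 = 112.
By inclusion–exclusion the count is 560 − 627 + 112 = 45.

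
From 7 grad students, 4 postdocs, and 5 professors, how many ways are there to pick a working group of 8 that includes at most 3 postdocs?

Split by how many postdocs are chosen (0 through 3).
Sum: C(4,0)·C(12,8) + C(4,1)·C(12,7) + C(4,2)·C(12,6) + C(4,3)·C(12,5) = 495 + 3168 + 5544 + 3168 = 12375.

12375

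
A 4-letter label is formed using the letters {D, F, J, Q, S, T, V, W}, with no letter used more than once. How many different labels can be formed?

Choose and order 4 of the 8 symbols: the first letter has 8 options, the next 7, then 6, 5.
8 × 7 × 6 × 5 = 1680.

1680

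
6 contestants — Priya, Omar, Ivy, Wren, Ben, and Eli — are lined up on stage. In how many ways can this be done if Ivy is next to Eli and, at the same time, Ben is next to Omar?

Treat {Ivy,Eli} as one block (2 orders) and {Ben,Omar} as another (2 orders).
That leaves 4 units to arrange: 2 × 2 × 4! = 4 × 24 = 96.

96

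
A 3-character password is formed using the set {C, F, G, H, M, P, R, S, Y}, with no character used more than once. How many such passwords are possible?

504

With no repetition, fill the 3 characters in order: 9 choices, then 8, down to 7.
That product is 9 × 8 × 7 = 504.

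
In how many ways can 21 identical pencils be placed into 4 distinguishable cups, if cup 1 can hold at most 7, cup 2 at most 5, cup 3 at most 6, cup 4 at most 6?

Ignoring the caps, the number of non-negative solutions to x_1+…+x_4 = 21 is C(24,3) = 2024.
Subtract solutions that violate a single cap (substitute x_i' = x_i − (cap_i+1)): x_1 ≥ 8 gives C(16,3) = 560; x_2 ≥ 6 gives C(18,3) = 816; x_3 ≥ 7 gives C(17,3) = 680; x_4 ≥ 7 gives C(17,3) = 680. Together 2736.
Add back pairs where two caps are both exceeded: 120 + 84 + 84 + 165 + 165 + 120 = 738.
Subtract triples: 1 + 1 + 0 + 4 = 6.
By inclusion–exclusion the count is 2024 − 2736 + 738 − 6 = 20.

20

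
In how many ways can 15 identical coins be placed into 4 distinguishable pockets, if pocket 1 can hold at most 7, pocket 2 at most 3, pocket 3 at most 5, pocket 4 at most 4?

34

Without the upper bounds there are C(18,3) = 816 ways to split 15 among 4 pockets.
Subtract solutions that violate a single cap (substitute x_i' = x_i − (cap_i+1)): x_1 ≥ 8 gives C(10,3) = 120; x_2 ≥ 4 gives C(14,3) = 364; x_3 ≥ 6 gives C(12,3) = 220; x_4 ≥ 5 gives C(13,3) = 286. Together 990.
Add back pairs where two caps are both exceeded: 20 + 4 + 10 + 56 + 84 + 35 = 209.
Subtract triples: 0 + 0 + 0 + 1 = 1.
By inclusion–exclusion the count is 816 − 990 + 209 − 1 = 34.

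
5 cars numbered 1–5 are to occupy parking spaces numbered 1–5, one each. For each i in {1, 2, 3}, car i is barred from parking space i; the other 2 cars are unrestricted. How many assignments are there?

64

Let Aᵢ (for i ∈ {1, 2, 3}) be the placements that put car i in its forbidden parking space. Any j of these fix j positions, leaving (5−j)! ways to fill the rest, and there are C(3,j) ways to pick which j.
By inclusion–exclusion, the number of valid placements is Σ_{j=0}^{3} (−1)^j C(3,j)·(5−j)!.
Computing: 120 − 72 + 18 − 2 = 64.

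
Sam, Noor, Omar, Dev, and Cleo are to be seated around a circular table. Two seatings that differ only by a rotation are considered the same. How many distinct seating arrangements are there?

24

Around a circle, 5 distinct people have 5!/5 = (4)! = 24 rotationally distinct seatings.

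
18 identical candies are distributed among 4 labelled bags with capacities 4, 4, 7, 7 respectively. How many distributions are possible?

35

By stars and bars, unrestricted non-negative solutions to x_1+…+x_4 = 18 number C(18+3,3) = 1330.
Subtract solutions that violate a single cap (substitute x_i' = x_i − (cap_i+1)): x_1 ≥ 5 gives C(16,3) = 560; x_2 ≥ 5 gives C(16,3) = 560; x_3 ≥ 8 gives C(13,3) = 286; x_4 ≥ 8 gives C(13,3) = 286. Together 1692.
Add back pairs where two caps are both exceeded: 165 + 56 + 56 + 56 + 56 + 10 = 399.
Subtract triples: 1 + 1 + 0 + 0 = 2.
By inclusion–exclusion the count is 1330 − 1692 + 399 − 2 = 35.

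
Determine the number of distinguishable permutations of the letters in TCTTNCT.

The 7 letters of TCTTNCT have repeats: C appearing twice and T appearing 4 times.
Dividing 7! = 5040 by 4!·2! = 48 for the repeated letters gives 105.

105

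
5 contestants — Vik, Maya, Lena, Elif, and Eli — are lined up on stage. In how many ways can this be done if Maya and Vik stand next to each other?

Treat {Maya, Vik} as a single unit. There are 4 units to order, and the pair itself can be ordered 2 ways.
So the count is 2·(4)! = 48.

48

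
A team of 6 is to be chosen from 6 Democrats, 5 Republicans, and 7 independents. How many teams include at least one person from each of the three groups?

With no constraint there are C(18,6) = 18564 possible selections.
Subtract selections that omit an entire group: no Democrats → C(12,6) = 924; no Republicans → C(13,6) = 1716; no independents → C(11,6) = 462.
Add back selections omitting two groups (i.e. drawn from a single group): C(6,6) + C(5,6) + C(7,6) = 8.
By inclusion–exclusion: 18564 − 3102 + 8 = 15470.

15470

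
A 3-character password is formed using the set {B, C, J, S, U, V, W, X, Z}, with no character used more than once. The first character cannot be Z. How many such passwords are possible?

The first character has 9−1 = 8 choices (anything except Z).
The remaining 2 characters are filled from the other 8 symbols without repetition: 8 × 7 = 56.
Total: 8 × 56 = 448.

448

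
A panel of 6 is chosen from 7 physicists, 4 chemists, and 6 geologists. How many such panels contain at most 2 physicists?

6384

Split by how many physicists are chosen (0 through 2).
Sum: C(7,0)·C(10,6) + C(7,1)·C(10,5) + C(7,2)·C(10,4) = 210 + 1764 + 4410 = 6384.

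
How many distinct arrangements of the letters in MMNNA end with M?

12

Fix M in the last position and arrange the remaining 4 letters.
Those 4 letters have N appearing twice, giving (4)!/(2!) = 12.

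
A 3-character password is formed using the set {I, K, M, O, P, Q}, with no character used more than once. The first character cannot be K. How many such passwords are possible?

100

The first character has 6−1 = 5 choices (anything except K).
The remaining 2 characters are filled from the other 5 symbols without repetition: 5 × 4 = 20.
Total: 5 × 20 = 100.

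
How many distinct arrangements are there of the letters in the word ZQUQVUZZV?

The 9 letters of ZQUQVUZZV have repeats: Q appearing twice, U appearing twice, V appearing twice, and Z appearing 3 times.
Dividing 9! = 362880 by 3!·2!·2!·2! = 48 for the repeated letters gives 7560.

7560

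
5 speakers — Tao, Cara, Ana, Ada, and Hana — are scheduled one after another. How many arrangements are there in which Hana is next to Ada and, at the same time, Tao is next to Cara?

24

Treat {Hana,Ada} as one block (2 orders) and {Tao,Cara} as another (2 orders).
That leaves 3 units to arrange: 2 × 2 × 3! = 4 × 6 = 24.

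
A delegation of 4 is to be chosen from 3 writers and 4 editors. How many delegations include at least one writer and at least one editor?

34

With no constraint there are C(7,4) = 35 possible selections.
Subtract selections that omit an entire group: no writers → C(4,4) = 1; no editors → C(3,4) = 0.
Both groups omitted at once is impossible, so 35 − 1 = 34.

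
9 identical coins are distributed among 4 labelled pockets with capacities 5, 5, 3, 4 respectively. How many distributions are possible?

90

Ignoring the caps, the number of non-negative solutions to x_1+…+x_4 = 9 is C(12,3) = 220.
Subtract solutions that violate a single cap (substitute x_i' = x_i − (cap_i+1)): x_1 ≥ 6 gives C(6,3) = 20; x_2 ≥ 6 gives C(6,3) = 20; x_3 ≥ 4 gives C(8,3) = 56; x_4 ≥ 5 gives C(7,3) = 35. Together 131.
Add back pairs where two caps are both exceeded: 0 + 0 + 0 + 0 + 0 + 1 = 1.
By inclusion–exclusion the count is 220 − 131 + 1 = 90.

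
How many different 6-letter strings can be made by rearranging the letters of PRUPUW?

180

PRUPUW has 6 letters with P appearing twice and U appearing twice.
The number of distinct arrangements is 6!/(2!·2!) = 720/4 = 180.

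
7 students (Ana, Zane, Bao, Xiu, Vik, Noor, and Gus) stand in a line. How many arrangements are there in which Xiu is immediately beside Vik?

Treat {Xiu, Vik} as a single unit. There are 6 units to order, and the pair itself can be ordered 2 ways.
That gives 2 × 6! = 2 × 720 = 1440.

1440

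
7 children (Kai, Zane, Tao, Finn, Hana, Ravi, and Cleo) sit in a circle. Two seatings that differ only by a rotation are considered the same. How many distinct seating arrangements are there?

720

Seat Kai anywhere (absorbing the rotational symmetry), then permute the other 6: (6)! = 720.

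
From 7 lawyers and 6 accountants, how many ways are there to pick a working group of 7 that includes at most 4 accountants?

Split by how many accountants are chosen (0 through 4).
Sum: C(6,0)·C(7,7) + C(6,1)·C(7,6) + C(6,2)·C(7,5) + C(6,3)·C(7,4) + C(6,4)·C(7,3) = 1 + 42 + 315 + 700 + 525 = 1583.

1583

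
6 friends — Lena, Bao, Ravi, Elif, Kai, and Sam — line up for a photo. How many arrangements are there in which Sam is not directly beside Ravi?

480

There are 6! = 720 arrangements in all. If Sam and Ravi are adjacent, merging them into one block gives 2·(5)! = 240 arrangements.
Complementary counting: 720 − 240 = 480.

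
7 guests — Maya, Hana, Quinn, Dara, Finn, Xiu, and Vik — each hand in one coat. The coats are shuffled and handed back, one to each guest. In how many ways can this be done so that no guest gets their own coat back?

1854

Let Aᵢ be the assignments in which guest i gets their own coat. We want the size of the complement of A₁∪…∪A_7.
By inclusion–exclusion this is Σ_{j=0}^{7} (−1)^j C(7,j)·(7−j)!.
Computing: 5040 − 5040 + 2520 − 840 + 210 − 42 + 7 − 1 = 1854.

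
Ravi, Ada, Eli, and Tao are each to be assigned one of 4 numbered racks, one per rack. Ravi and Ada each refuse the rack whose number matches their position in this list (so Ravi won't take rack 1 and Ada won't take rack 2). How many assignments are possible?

14

Let Aᵢ (for i ∈ {1, 2}) be the placements that put person i in their forbidden rack. Any j of these fix j positions, leaving (4−j)! ways to fill the rest, and there are C(2,j) ways to pick which j.
By inclusion–exclusion, the number of valid placements is Σ_{j=0}^{2} (−1)^j C(2,j)·(4−j)!.
Computing: 24 − 12 + 2 = 14.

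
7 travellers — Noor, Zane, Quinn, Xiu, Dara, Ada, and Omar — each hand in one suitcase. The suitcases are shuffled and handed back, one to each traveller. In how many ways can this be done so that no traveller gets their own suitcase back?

1854

Let Aᵢ be the assignments in which traveller i gets their own suitcase. We want the size of the complement of A₁∪…∪A_7.
By inclusion–exclusion this is Σ_{j=0}^{7} (−1)^j C(7,j)·(7−j)!.
Computing: 5040 − 5040 + 2520 − 840 + 210 − 42 + 7 − 1 = 1854.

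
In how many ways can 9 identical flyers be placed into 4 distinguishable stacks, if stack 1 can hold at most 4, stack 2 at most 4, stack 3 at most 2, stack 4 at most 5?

Without the upper bounds there are C(12,3) = 220 ways to split 9 among 4 stacks.
Subtract solutions that violate a single cap (substitute x_i' = x_i − (cap_i+1)): x_1 ≥ 5 gives C(7,3) = 35; x_2 ≥ 5 gives C(7,3) = 35; x_3 ≥ 3 gives C(9,3) = 84; x_4 ≥ 6 gives C(6,3) = 20. Together 174.
Add back pairs where two caps are both exceeded: 0 + 4 + 0 + 4 + 0 + 1 = 9.
By inclusion–exclusion the count is 220 − 174 + 9 = 55.

55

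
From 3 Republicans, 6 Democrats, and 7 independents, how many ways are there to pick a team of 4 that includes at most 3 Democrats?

1805

Split by how many Democrats are chosen (0 through 3).
Sum: C(6,0)·C(10,4) + C(6,1)·C(10,3) + C(6,2)·C(10,2) + C(6,3)·C(10,1) = 210 + 720 + 675 + 200 = 1805.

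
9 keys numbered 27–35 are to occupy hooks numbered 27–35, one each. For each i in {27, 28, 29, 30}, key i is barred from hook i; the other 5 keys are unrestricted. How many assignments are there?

229080

Let Aᵢ (for 27 ≤ i ≤ 30) be the placements that put key i in its forbidden hook. Any j of these fix j positions, leaving (9−j)! ways to fill the rest, and there are C(4,j) ways to pick which j.
By inclusion–exclusion, the number of valid placements is Σ_{j=0}^{4} (−1)^j C(4,j)·(9−j)!.
Computing: 362880 − 161280 + 30240 − 2880 + 120 = 229080.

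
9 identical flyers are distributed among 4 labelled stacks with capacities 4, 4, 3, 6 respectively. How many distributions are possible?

Ignoring the caps, the number of non-negative solutions to x_1+…+x_4 = 9 is C(12,3) = 220.
Subtract solutions that violate a single cap (substitute x_i' = x_i − (cap_i+1)): x_1 ≥ 5 gives C(7,3) = 35; x_2 ≥ 5 gives C(7,3) = 35; x_3 ≥ 4 gives C(8,3) = 56; x_4 ≥ 7 gives C(5,3) = 10. Together 136.
Add back pairs where two caps are both exceeded: 0 + 1 + 0 + 1 + 0 + 0 = 2.
By inclusion–exclusion the count is 220 − 136 + 2 = 86.

86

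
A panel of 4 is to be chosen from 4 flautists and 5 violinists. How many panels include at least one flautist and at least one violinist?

120

Total 4-person selections from all 9: C(9,4) = 126.
Subtract selections that omit an entire group: no flautists → C(5,4) = 5; no violinists → C(4,4) = 1.
Both groups omitted at once is impossible, so 126 − 6 = 120.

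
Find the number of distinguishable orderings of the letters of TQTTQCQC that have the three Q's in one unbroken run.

60

Treat the 3 copies of Q as a single block. The multiset to arrange is then {QQQ, C, C, T, T, T}, 6 items in all.
That gives (6)!/(3!·2!) = 60 arrangements.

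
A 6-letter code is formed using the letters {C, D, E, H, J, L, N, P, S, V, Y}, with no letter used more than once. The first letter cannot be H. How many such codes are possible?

302400

The first letter has 11−1 = 10 choices (anything except H).
The remaining 5 letters are filled from the other 10 symbols without repetition: 10 × 9 × 8 × 7 × 6 = 30240.
Total: 10 × 30240 = 302400.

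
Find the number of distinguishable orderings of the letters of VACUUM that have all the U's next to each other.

120

Treat the 2 copies of U as a single block. The multiset to arrange is then {UU, A, C, M, V}, 5 items in all.
All 5 items are distinct, so there are (5)! = 120 arrangements.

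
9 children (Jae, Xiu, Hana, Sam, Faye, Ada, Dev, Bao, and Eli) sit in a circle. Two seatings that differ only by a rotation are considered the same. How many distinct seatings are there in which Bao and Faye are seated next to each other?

10080

Glue Bao and Faye into a block (2 internal orders). Seating 8 units around a circle gives (7)! arrangements.
So 2 × (7)! = 2 × 5040 = 10080.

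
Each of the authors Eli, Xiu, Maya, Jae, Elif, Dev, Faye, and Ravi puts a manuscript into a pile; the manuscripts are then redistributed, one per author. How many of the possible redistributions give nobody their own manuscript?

14833

This is the derangement count D_8: permutations of 8 items with no fixed point.
By inclusion–exclusion this is Σ_{j=0}^{8} (−1)^j C(8,j)·(8−j)!.
Computing: 40320 − 40320 + 20160 − 6720 + 1680 − 336 + 56 − 8 + 1 = 14833.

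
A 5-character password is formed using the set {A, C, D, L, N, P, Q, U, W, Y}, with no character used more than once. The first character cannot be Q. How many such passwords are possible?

27216

The first character has 10−1 = 9 choices (anything except Q).
The remaining 4 characters are filled from the other 9 symbols without repetition: 9 × 8 × 7 × 6 = 3024.
Total: 9 × 3024 = 27216.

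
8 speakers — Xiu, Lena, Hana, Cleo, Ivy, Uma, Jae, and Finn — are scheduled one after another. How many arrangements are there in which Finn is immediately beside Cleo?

Treat {Finn, Cleo} as a single unit. There are 7 units to order, and the pair itself can be ordered 2 ways.
That gives 2 × 7! = 2 × 5040 = 10080.

10080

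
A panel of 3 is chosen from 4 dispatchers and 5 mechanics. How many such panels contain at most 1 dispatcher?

Split by how many dispatchers are chosen (0 through 1).
Sum: C(4,0)·C(5,3) + C(4,1)·C(5,2) = 10 + 40 = 50.

50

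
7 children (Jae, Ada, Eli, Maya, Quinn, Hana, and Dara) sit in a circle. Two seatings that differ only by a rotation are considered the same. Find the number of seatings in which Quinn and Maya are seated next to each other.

240

Treat {Quinn, Maya} as one unit (2 internal orders) and seat the resulting 6 units around the table: (5)! circular arrangements.
So 2 × (5)! = 2 × 120 = 240.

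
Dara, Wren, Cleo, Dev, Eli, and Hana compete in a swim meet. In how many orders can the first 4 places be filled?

There are 6 choices for 1st place, 5 for 2nd, and so on down to 3 for position 4.
That gives 6 × 5 × 4 × 3 = 360.

360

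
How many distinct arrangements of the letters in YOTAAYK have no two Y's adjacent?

900

Total arrangements of YOTAAYK: 7!/(2!·2!) = 1260.
If the two Y's are adjacent, glue them into one block, leaving 6 items to arrange: (6)!/(2!) = 360 ways.
Subtracting, 1260 − 360 = 900 arrangements keep the Y's apart.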